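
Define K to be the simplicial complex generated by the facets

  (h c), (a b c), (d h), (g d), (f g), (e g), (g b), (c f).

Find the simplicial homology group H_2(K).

We work with the vertex ordering a < b < c < d < e < f < g < h. The simplices of K, each written with vertices in increasing order, are:

  0-simplices (8): a, b, c, d, e, f, g, h
  1-simplices (10): ab, ac, bc, bg, cf, ch, dg, dh, eg, fg
  2-simplices (1): abc

Hence C_0 ≅ Z^8, C_1 ≅ Z^10, C_2 ≅ Z^1.

The boundary map ∂_1: C_1 → C_0 maps an edge to its endpoints' difference, ∂[p,q] = q − p. For instance
  ∂bg = g − b.
As a 8×10 matrix over Z this has rank 7, with invariant factors (1,1,1,1,1,1,1).

∂_2: C_2 → C_1 maps a triangle to the signed sum of its edges. For instance
  ∂abc = bc − ac + ab.
As a 10×1 matrix over Z this has rank 1, with invariant factors (1).

From H_k ≅ ker(∂_k) / im(∂_{k+1}) we obtain:

  H_2: rank ker ∂_2 − rank ∂_3 = (1 − 1) − 0 = 0, and there is no ∂_3, so H_2 = 0.

H_2 ≅ 0.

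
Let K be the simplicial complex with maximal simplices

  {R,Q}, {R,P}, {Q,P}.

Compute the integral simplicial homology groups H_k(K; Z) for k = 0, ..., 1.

H_0 ≅ Z,  H_1 ≅ Z.

Take the total order P < Q < R on the vertex set. Then K (dimension 1) consists of the simplices:

  0-simplices (3): P, Q, R
  1-simplices (3): PQ, PR, QR

so the chain groups are C_0 ≅ Z^3, C_1 ≅ Z^3.

Boundary ∂_1: C_1 → C_0 sends each edge [p,q] (with p < q) to q − p. For instance
  ∂PQ = Q − P.
As a 3×3 matrix over Z this has rank 2, with invariant factors (1,1).

Reading off H_k = ker ∂_k / im ∂_{k+1}:

  H_0: rank C_0 − rank ∂_1 = 3 − 2 = 1, and the invariant factors of ∂_1 are all 1, so H_0 ≅ Z.
  H_1: rank ker ∂_1 − rank ∂_2 = (3 − 2) − 0 = 1, and there is no ∂_2, so H_1 ≅ Z.

(K is a triangulation of the circle S^1.)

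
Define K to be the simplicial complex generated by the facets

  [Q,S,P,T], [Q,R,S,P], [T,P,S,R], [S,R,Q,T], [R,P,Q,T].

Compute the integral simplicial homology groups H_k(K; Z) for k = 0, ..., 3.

Order the vertices as P < Q < R < S < T. Listing each simplex with vertices in this order, K has dimension 3 with simplices:

  0-simplices (5): P, Q, R, S, T
  1-simplices (10): PQ, PR, PS, PT, QR, QS, QT, RS, RT, ST
  2-simplices (10): PQR, PQS, PQT, PRS, PRT, PST, QRS, QRT, QST, RST
  3-simplices (5): PQRS, PQRT, PQST, PRST, QRST

so the chain groups are C_0 ≅ Z^5, C_1 ≅ Z^10, C_2 ≅ Z^10, C_3 ≅ Z^5.

∂_1: C_1 → C_0 maps an edge to its endpoints' difference, ∂[p,q] = q − p.
As a 5×10 matrix over Z this has rank 4, with invariant factors (1,1,1,1).

The boundary map ∂_2: C_2 → C_1 maps a triangle to the signed sum of its edges. For instance
  ∂PQT = QT − PT + PQ,
  ∂PST = ST − PT + PS.
The resulting 10×10 matrix has rank 6, and its Smith normal form has invariant factors (1,1,1,1,1,1).

The boundary map ∂_3: C_3 → C_2 sends each 3-simplex σ to the alternating sum Σ_i (−1)^i (σ with its i-th vertex removed). For instance
  ∂PRST = RST − PST + PRT − PRS,
  ∂PQRT = QRT − PRT + PQT − PQR.
This gives a 10×5 integer matrix of rank 4; reducing to Smith normal form yields diagonal entries (1,1,1,1).

Reading off H_k = ker ∂_k / im ∂_{k+1}:

  H_0: rank C_0 − rank ∂_1 = 5 − 4 = 1, and the invariant factors of ∂_1 are all 1, so H_0 = Z.
  H_1: rank ker ∂_1 − rank ∂_2 = (10 − 4) − 6 = 0, and the invariant factors of ∂_2 are all 1, so H_1 = 0.
  H_2: rank ker ∂_2 − rank ∂_3 = (10 − 6) − 4 = 0, and the invariant factors of ∂_3 are all 1, so H_2 = 0.
  H_3: rank ker ∂_3 − rank ∂_4 = (5 − 4) − 0 = 1, and there is no ∂_4, so H_3 = Z.

As a check, the Euler characteristic is 5 − 10 + 10 − 5 = 0, which agrees with 1 − 0 + 0 − 1 = 0.

H_0 = Z,  H_1 = 0,  H_2 = 0,  H_3 = Z.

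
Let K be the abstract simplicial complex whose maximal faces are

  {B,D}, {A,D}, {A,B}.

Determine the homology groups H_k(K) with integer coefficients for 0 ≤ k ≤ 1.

K has 3 vertices, 3 edges.
rank ∂_0 = 0, rank ∂_1 = 2 ⇒ b_0 = 3 − 0 − 2 = 1; all invariant factors of ∂_1 are 1 so no torsion. So H_0 ≅ Z.
rank ∂_1 = 2, rank ∂_2 = 0 ⇒ b_1 = 3 − 2 − 0 = 1. So H_1 ≅ Z.

H_0 = Z,  H_1 = Z.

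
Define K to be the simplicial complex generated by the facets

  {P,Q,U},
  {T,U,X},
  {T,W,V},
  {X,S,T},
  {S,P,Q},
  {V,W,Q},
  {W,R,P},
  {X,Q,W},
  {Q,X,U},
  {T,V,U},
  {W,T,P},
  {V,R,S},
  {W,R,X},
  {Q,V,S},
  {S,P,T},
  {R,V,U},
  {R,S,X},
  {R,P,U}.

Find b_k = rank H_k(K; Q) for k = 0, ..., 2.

Order the vertices as P < Q < R < S < T < U < V < W < X. Listing each simplex with vertices in this order, K has dimension 2 with simplices:

  0-simplices (9): P, Q, R, S, T, U, V, W, X
  1-simplices (27): PQ, PR, PS, PT, PU, PW, QS, QU, QV, QW, QX, RS, RU, RV, RW, RX, ST, SV, SX, TU, TV, TW, TX, UV, UX, VW, WX
  2-simplices (18): PQS, PQU, PRU, PRW, PST, PTW, QSV, QUX, QVW, QWX, RSV, RSX, RUV, RWX, STX, TUV, TUX, TVW

Hence C_0 ≅ Z^9, C_1 ≅ Z^27, C_2 ≅ Z^18.

The boundary map ∂_1: C_1 → C_0 sends each edge [p,q] (with p < q) to q − p. For instance
  ∂QW = W − Q.
The 9×27 boundary matrix has rank 8 and Smith normal form diag(1,1,1,1,1,1,1,1).

The boundary map ∂_2: C_2 → C_1 acts by ∂[p,q,r] = [q,r] − [p,r] + [p,q]. For instance
  ∂STX = TX − SX + ST,
  ∂PRU = RU − PU + PR.
The resulting 27×18 matrix has rank 17, and its Smith normal form has invariant factors (1,1,1,1,1,1,1,1,1,1,1,1,1,1,1,1,1).

Reading off H_k = ker ∂_k / im ∂_{k+1}:

  H_0: rank C_0 − rank ∂_1 = 9 − 8 = 1, and the invariant factors of ∂_1 are all 1, so H_0 ≅ Z.
  H_1: rank ker ∂_1 − rank ∂_2 = (27 − 8) − 17 = 2, and the invariant factors of ∂_2 are all 1, so H_1 ≅ Z^2.
  H_2: rank ker ∂_2 − rank ∂_3 = (18 − 17) − 0 = 1, and there is no ∂_3, so H_2 ≅ Z.

Hence the Betti numbers are b_0 = 1, b_1 = 2, b_2 = 1.

b_0 = 1, b_1 = 2, b_2 = 1.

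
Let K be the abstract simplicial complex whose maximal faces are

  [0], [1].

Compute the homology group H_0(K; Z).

Order the vertices as 0 < 1. Listing each simplex with vertices in this order, K has dimension 0 with simplices:

  0-simplices (2): [0], [1]

giving chain groups C_0 ≅ Z^2.

From H_k ≅ ker(∂_k) / im(∂_{k+1}) we obtain:

  H_0: rank C_0 − rank ∂_1 = 2 − 0 = 2, and there is no ∂_1, so H_0 = Z^2.

(K is a triangulation of a set of 2 points.)

H_0 ≅ Z^2.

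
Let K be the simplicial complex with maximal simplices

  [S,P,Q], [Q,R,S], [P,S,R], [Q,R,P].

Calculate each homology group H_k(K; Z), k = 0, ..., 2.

H_0 ≅ Z,  H_1 = 0,  H_2 ≅ Z.

We work with the vertex ordering P < Q < R < S. The simplices of K, each written with vertices in increasing order, are:

  0-simplices (4): P, Q, R, S
  1-simplices (6): PQ, PR, PS, QR, QS, RS
  2-simplices (4): PQR, PQS, PRS, QRS

so the chain groups are C_0 ≅ Z^4, C_1 ≅ Z^6, C_2 ≅ Z^4.

Boundary ∂_1: C_1 → C_0 is given by ∂[p,q] = [q] − [p]. For instance
  ∂RS = S − R.
As a 4×6 matrix over Z this has rank 3, with invariant factors (1,1,1).

Boundary ∂_2: C_2 → C_1 sends each 2-simplex [p,q,r] to [q,r] − [p,r] + [p,q]. For instance
  ∂PRS = RS − PS + PR,
  ∂PQS = QS − PS + PQ.
The resulting 6×4 matrix has rank 3, and its Smith normal form has invariant factors (1,1,1).

Reading off H_k = ker ∂_k / im ∂_{k+1}:

  H_0: rank C_0 − rank ∂_1 = 4 − 3 = 1, and the invariant factors of ∂_1 are all 1, so H_0 ≅ Z.
  H_1: rank ker ∂_1 − rank ∂_2 = (6 − 3) − 3 = 0, and the invariant factors of ∂_2 are all 1, so H_1 ≅ 0.
  H_2: rank ker ∂_2 − rank ∂_3 = (4 − 3) − 0 = 1, and there is no ∂_3, so H_2 ≅ Z.

(K is a triangulation of the 2-sphere S^2.)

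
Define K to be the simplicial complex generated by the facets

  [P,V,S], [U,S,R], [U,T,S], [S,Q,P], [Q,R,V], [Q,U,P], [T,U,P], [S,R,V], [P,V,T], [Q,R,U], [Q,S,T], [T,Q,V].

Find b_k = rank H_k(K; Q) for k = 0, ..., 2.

Take the total order P < Q < R < S < T < U < V on the vertex set. Then K (dimension 2) consists of the simplices:

  0-simplices (7): P, Q, R, S, T, U, V
  1-simplices (18): PQ, PS, PT, PU, PV, QR, QS, QT, QU, QV, RS, RU, RV, ST, SU, SV, TU, TV
  2-simplices (12): PQS, PQU, PSV, PTU, PTV, QRU, QRV, QST, QTV, RSU, RSV, STU

so the chain groups are C_0 ≅ Z^7, C_1 ≅ Z^18, C_2 ≅ Z^12.

Boundary ∂_1: C_1 → C_0 is given by ∂[p,q] = [q] − [p].
The resulting 7×18 matrix has rank 6, and its Smith normal form has invariant factors (1,1,1,1,1,1).

Boundary ∂_2: C_2 → C_1 acts by ∂[p,q,r] = [q,r] − [p,r] + [p,q]. For instance
  ∂STU = TU − SU + ST,
  ∂QRV = RV − QV + QR.
The 18×12 boundary matrix has rank 12 and Smith normal form diag(1,1,1,1,1,1,1,1,1,1,1,2).

Reading off H_k = ker ∂_k / im ∂_{k+1}:

  H_0: rank C_0 − rank ∂_1 = 7 − 6 = 1, and the invariant factors of ∂_1 are all 1, so H_0 = Z.
  H_1: rank ker ∂_1 − rank ∂_2 = (18 − 6) − 12 = 0, and ∂_2 has invariant factor 2 > 1, so H_1 = Z_2.
  H_2: rank ker ∂_2 − rank ∂_3 = (12 − 12) − 0 = 0, and there is no ∂_3, so H_2 = 0.

Hence the Betti numbers are b_0 = 1, b_1 = 0, b_2 = 0.

b_0 = 1, b_1 = 0, b_2 = 0.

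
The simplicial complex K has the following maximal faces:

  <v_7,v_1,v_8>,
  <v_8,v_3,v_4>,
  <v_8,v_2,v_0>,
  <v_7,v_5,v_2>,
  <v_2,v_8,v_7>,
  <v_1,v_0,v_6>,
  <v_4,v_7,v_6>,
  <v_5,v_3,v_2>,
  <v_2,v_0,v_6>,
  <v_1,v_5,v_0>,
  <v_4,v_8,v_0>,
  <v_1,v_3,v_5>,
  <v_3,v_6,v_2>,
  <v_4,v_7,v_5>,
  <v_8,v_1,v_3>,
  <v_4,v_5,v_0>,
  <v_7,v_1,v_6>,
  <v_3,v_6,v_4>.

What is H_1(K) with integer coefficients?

We work with the vertex ordering v_0 < v_1 < v_2 < v_3 < v_4 < v_5 < v_6 < v_7 < v_8. The simplices of K, each written with vertices in increasing order, are:

  0-simplices (9): [v_0], [v_1], [v_2], [v_3], [v_4], [v_5], [v_6], [v_7], [v_8]
  1-simplices (27): (27 of them)
  2-simplices (18): (18 of them)

Hence C_0 ≅ Z^9, C_1 ≅ Z^27, C_2 ≅ Z^18.

∂_1: C_1 → C_0 is given by ∂[p,q] = [q] − [p]. For instance
  ∂[v_1,v_3] = [v_3] − [v_1].
The resulting 9×27 matrix has rank 8, and its Smith normal form has invariant factors (1,1,1,1,1,1,1,1).

The boundary map ∂_2: C_2 → C_1 maps a triangle to the signed sum of its edges. For instance
  ∂[v_0,v_4,v_5] = [v_4,v_5] − [v_0,v_5] + [v_0,v_4],
  ∂[v_2,v_3,v_6] = [v_3,v_6] − [v_2,v_6] + [v_2,v_3].
As a 27×18 matrix over Z this has rank 17, with invariant factors (1,1,1,1,1,1,1,1,1,1,1,1,1,1,1,1,1).

Reading off H_k = ker ∂_k / im ∂_{k+1}:

  H_1: rank ker ∂_1 − rank ∂_2 = (27 − 8) − 17 = 2, and the invariant factors of ∂_2 are all 1, so H_1 = Z^2.

(K is a triangulation of the torus T^2.)

H_1 ≅ Z^2.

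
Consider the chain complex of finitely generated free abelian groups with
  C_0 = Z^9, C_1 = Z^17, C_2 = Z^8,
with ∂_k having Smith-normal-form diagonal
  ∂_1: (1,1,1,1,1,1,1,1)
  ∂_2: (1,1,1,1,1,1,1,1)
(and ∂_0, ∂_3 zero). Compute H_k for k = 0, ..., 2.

H_0: b_0 = 9 − 0 − 8 = 1; torsion from ∂_1 factors > 1: none. So H_0 = Z.
H_1: b_1 = 17 − 8 − 8 = 1; torsion from ∂_2 factors > 1: none. So H_1 = Z.
H_2: b_2 = 8 − 8 − 0 = 0; torsion from ∂_3 factors > 1: none. So H_2 = 0.

H_0 = Z,  H_1 = Z,  H_2 = 0.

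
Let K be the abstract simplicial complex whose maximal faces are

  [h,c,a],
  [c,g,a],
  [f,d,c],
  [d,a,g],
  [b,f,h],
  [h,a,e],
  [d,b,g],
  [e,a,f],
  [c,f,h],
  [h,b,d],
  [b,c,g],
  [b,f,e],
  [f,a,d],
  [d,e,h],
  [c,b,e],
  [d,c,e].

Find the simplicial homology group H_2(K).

Order the vertices as a < b < c < d < e < f < g < h. Listing each simplex with vertices in this order, K has dimension 2 with simplices:

  0-simplices (8): a, b, c, d, e, f, g, h
  1-simplices (24): ac, ad, ae, af, ag, ah, bc, bd, be, bf, bg, bh, cd, ce, cf, cg, ch, de, df, dg, dh, ef, eh, fh
  2-simplices (16): acg, ach, adf, adg, aef, aeh, bce, bcg, bdg, bdh, bef, bfh, cde, cdf, cfh, deh

Hence C_0 ≅ Z^8, C_1 ≅ Z^24, C_2 ≅ Z^16.

∂_1: C_1 → C_0 sends each edge [p,q] (with p < q) to q − p. For instance
  ∂de = e − d.
The 8×24 boundary matrix has rank 7 and Smith normal form diag(1,1,1,1,1,1,1).

The boundary map ∂_2: C_2 → C_1 sends each 2-simplex [p,q,r] to [q,r] − [p,r] + [p,q]. For instance
  ∂bce = ce − be + bc,
  ∂adg = dg − ag + ad.
This gives a 24×16 integer matrix of rank 15; reducing to Smith normal form yields diagonal entries (1,1,1,1,1,1,1,1,1,1,1,1,1,1,1).

From H_k ≅ ker(∂_k) / im(∂_{k+1}) we obtain:

  H_2: rank ker ∂_2 − rank ∂_3 = (16 − 15) − 0 = 1, and there is no ∂_3, so H_2 ≅ Z.

H_2 ≅ Z.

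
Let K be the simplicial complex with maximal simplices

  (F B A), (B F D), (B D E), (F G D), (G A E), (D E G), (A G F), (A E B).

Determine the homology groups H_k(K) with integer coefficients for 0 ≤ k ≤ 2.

H_0 ≅ Z,  H_1 = 0,  H_2 ≅ Z.

Order the vertices as A < B < D < E < F < G. Listing each simplex with vertices in this order, K has dimension 2 with simplices:

  0-simplices (6): A, B, D, E, F, G
  1-simplices (12): AB, AE, AF, AG, BD, BE, BF, DE, DF, DG, EG, FG
  2-simplices (8): ABE, ABF, AEG, AFG, BDE, BDF, DEG, DFG

so the chain groups are C_0 ≅ Z^6, C_1 ≅ Z^12, C_2 ≅ Z^8.

Boundary ∂_1: C_1 → C_0 maps an edge to its endpoints' difference, ∂[p,q] = q − p. For instance
  ∂EG = G − E.
The resulting 6×12 matrix has rank 5, and its Smith normal form has invariant factors (1,1,1,1,1).

∂_2: C_2 → C_1 sends each 2-simplex [p,q,r] to [q,r] − [p,r] + [p,q]. For instance
  ∂DFG = FG − DG + DF,
  ∂AFG = FG − AG + AF.
As a 12×8 matrix over Z this has rank 7, with invariant factors (1,1,1,1,1,1,1).

Now H_k = ker ∂_k / im ∂_{k+1}, so:

  H_0: rank C_0 − rank ∂_1 = 6 − 5 = 1, and the invariant factors of ∂_1 are all 1, so H_0 ≅ Z.
  H_1: rank ker ∂_1 − rank ∂_2 = (12 − 5) − 7 = 0, and the invariant factors of ∂_2 are all 1, so H_1 ≅ 0.
  H_2: rank ker ∂_2 − rank ∂_3 = (8 − 7) − 0 = 1, and there is no ∂_3, so H_2 ≅ Z.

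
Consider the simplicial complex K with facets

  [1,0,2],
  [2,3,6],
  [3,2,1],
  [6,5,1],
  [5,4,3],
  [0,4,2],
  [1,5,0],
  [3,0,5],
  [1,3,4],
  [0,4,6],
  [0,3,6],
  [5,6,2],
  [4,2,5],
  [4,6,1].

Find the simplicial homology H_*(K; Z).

H_0 = Z,  H_1 = Z^2,  H_2 = Z.

Order the vertices as 0 < 1 < 2 < 3 < 4 < 5 < 6. Listing each simplex with vertices in this order, K has dimension 2 with simplices:

  0-simplices (7): [0], [1], [2], [3], [4], [5], [6]
  1-simplices (21): [0,1], [0,2], [0,3], [0,4], [0,5], [0,6], [1,2], [1,3], [1,4], [1,5], [1,6], [2,3], [2,4], [2,5], [2,6], [3,4], [3,5], [3,6], [4,5], [4,6], [5,6]
  2-simplices (14): [0,1,2], [0,1,5], [0,2,4], [0,3,5], [0,3,6], [0,4,6], [1,2,3], [1,3,4], [1,4,6], [1,5,6], [2,3,6], [2,4,5], [2,5,6], [3,4,5]

Hence C_0 ≅ Z^7, C_1 ≅ Z^21, C_2 ≅ Z^14.

∂_1: C_1 → C_0 is given by ∂[p,q] = [q] − [p]. For instance
  ∂[0,5] = [5] − [0].
The resulting 7×21 matrix has rank 6, and its Smith normal form has invariant factors (1,1,1,1,1,1).

∂_2: C_2 → C_1 acts by ∂[p,q,r] = [q,r] − [p,r] + [p,q]. For instance
  ∂[1,5,6] = [5,6] − [1,6] + [1,5],
  ∂[3,4,5] = [4,5] − [3,5] + [3,4].
As a 21×14 matrix over Z this has rank 13, with invariant factors (1,1,1,1,1,1,1,1,1,1,1,1,1).

From H_k ≅ ker(∂_k) / im(∂_{k+1}) we obtain:

  H_0: rank C_0 − rank ∂_1 = 7 − 6 = 1, and the invariant factors of ∂_1 are all 1, so H_0 = Z.
  H_1: rank ker ∂_1 − rank ∂_2 = (21 − 6) − 13 = 2, and the invariant factors of ∂_2 are all 1, so H_1 = Z^2.
  H_2: rank ker ∂_2 − rank ∂_3 = (14 − 13) − 0 = 1, and there is no ∂_3, so H_2 = Z.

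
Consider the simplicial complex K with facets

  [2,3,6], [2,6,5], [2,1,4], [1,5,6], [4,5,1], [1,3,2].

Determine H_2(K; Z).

H_2 ≅ 0.

Order the vertices as 1 < 2 < 3 < 4 < 5 < 6. Listing each simplex with vertices in this order, K has dimension 2 with simplices:

  0-simplices (6): [1], [2], [3], [4], [5], [6]
  1-simplices (12): [1,2], [1,3], [1,4], [1,5], [1,6], [2,3], [2,4], [2,5], [2,6], [3,6], [4,5], [5,6]
  2-simplices (6): [1,2,3], [1,2,4], [1,4,5], [1,5,6], [2,3,6], [2,5,6]

so the chain groups are C_0 ≅ Z^6, C_1 ≅ Z^12, C_2 ≅ Z^6.

∂_1: C_1 → C_0 is given by ∂[p,q] = [q] − [p].
As a 6×12 matrix over Z this has rank 5, with invariant factors (1,1,1,1,1).

Boundary ∂_2: C_2 → C_1 sends each 2-simplex [p,q,r] to [q,r] − [p,r] + [p,q]. For instance
  ∂[1,2,4] = [2,4] − [1,4] + [1,2],
  ∂[1,5,6] = [5,6] − [1,6] + [1,5].
The resulting 12×6 matrix has rank 6, and its Smith normal form has invariant factors (1,1,1,1,1,1).

Computing H_k = (kernel of ∂_k) / (image of ∂_{k+1}):

  H_2: rank ker ∂_2 − rank ∂_3 = (6 − 6) − 0 = 0, and there is no ∂_3, so H_2 = 0.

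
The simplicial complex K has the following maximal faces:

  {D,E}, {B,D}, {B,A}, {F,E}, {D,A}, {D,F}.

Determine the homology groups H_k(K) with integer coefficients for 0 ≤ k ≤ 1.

H_0 = Z,  H_1 = Z^2.

Order the vertices as A < B < D < E < F. Listing each simplex with vertices in this order, K has dimension 1 with simplices:

  0-simplices (5): A, B, D, E, F
  1-simplices (6): AB, AD, BD, DE, DF, EF

Hence C_0 ≅ Z^5, C_1 ≅ Z^6.

Boundary ∂_1: C_1 → C_0 maps an edge to its endpoints' difference, ∂[p,q] = q − p. For instance
  ∂DF = F − D.
This gives a 5×6 integer matrix of rank 4; reducing to Smith normal form yields diagonal entries (1,1,1,1).

Computing H_k = (kernel of ∂_k) / (image of ∂_{k+1}):

  H_0: rank C_0 − rank ∂_1 = 5 − 4 = 1, and the invariant factors of ∂_1 are all 1, so H_0 ≅ Z.
  H_1: rank ker ∂_1 − rank ∂_2 = (6 − 4) − 0 = 2, and there is no ∂_2, so H_1 ≅ Z^2.

As a check, the Euler characteristic is 5 − 6 = -1, which agrees with 1 − 2 = -1.
(K is a triangulation of a wedge of 2 circles.)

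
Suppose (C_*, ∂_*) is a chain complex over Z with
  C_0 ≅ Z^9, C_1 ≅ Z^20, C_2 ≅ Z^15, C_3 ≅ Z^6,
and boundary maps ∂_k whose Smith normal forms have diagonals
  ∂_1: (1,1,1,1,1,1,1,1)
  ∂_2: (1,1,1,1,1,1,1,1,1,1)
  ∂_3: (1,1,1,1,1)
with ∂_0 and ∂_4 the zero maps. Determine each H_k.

H_0 = Z,  H_1 = Z^2,  H_2 = 0,  H_3 = Z.

H_0: b_0 = 9 − 0 − 8 = 1; torsion from ∂_1 factors > 1: none. So H_0 = Z.
H_1: b_1 = 20 − 8 − 10 = 2; torsion from ∂_2 factors > 1: none. So H_1 = Z^2.
H_2: b_2 = 15 − 10 − 5 = 0; torsion from ∂_3 factors > 1: none. So H_2 = 0.
H_3: b_3 = 6 − 5 − 0 = 1; torsion from ∂_4 factors > 1: none. So H_3 = Z.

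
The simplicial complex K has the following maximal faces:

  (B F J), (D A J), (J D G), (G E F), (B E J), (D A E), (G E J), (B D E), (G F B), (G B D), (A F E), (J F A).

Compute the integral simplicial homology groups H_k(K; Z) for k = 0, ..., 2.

H_0 ≅ Z,  H_1 ≅ Z/2Z,  H_2 = 0.

Order the vertices as A < B < D < E < F < G < J. Listing each simplex with vertices in this order, K has dimension 2 with simplices:

  0-simplices (7): A, B, D, E, F, G, J
  1-simplices (18): AD, AE, AF, AJ, BD, BE, BF, BG, BJ, DE, DG, DJ, EF, EG, EJ, FG, FJ, GJ
  2-simplices (12): ADE, ADJ, AEF, AFJ, BDE, BDG, BEJ, BFG, BFJ, DGJ, EFG, EGJ

giving chain groups C_0 ≅ Z^7, C_1 ≅ Z^18, C_2 ≅ Z^12.

∂_1: C_1 → C_0 sends each edge [p,q] (with p < q) to q − p. For instance
  ∂AJ = J − A.
As a 7×18 matrix over Z this has rank 6, with invariant factors (1,1,1,1,1,1).

∂_2: C_2 → C_1 maps a triangle to the signed sum of its edges. For instance
  ∂BEJ = EJ − BJ + BE,
  ∂AFJ = FJ − AJ + AF.
The 18×12 boundary matrix has rank 12 and Smith normal form diag(1,1,1,1,1,1,1,1,1,1,1,2).

Computing H_k = (kernel of ∂_k) / (image of ∂_{k+1}):

  H_0: rank C_0 − rank ∂_1 = 7 − 6 = 1, and the invariant factors of ∂_1 are all 1, so H_0 = Z.
  H_1: rank ker ∂_1 − rank ∂_2 = (18 − 6) − 12 = 0, and ∂_2 has invariant factor 2 > 1, so H_1 = Z/2Z.
  H_2: rank ker ∂_2 − rank ∂_3 = (12 − 12) − 0 = 0, and there is no ∂_3, so H_2 = 0.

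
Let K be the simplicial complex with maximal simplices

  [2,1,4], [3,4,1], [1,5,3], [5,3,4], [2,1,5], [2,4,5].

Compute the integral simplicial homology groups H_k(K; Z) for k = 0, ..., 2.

H_0 ≅ Z,  H_1 = 0,  H_2 ≅ Z.

We work with the vertex ordering 1 < 2 < 3 < 4 < 5. The simplices of K, each written with vertices in increasing order, are:

  0-simplices (5): [1], [2], [3], [4], [5]
  1-simplices (9): [1,2], [1,3], [1,4], [1,5], [2,4], [2,5], [3,4], [3,5], [4,5]
  2-simplices (6): [1,2,4], [1,2,5], [1,3,4], [1,3,5], [2,4,5], [3,4,5]

Hence C_0 ≅ Z^5, C_1 ≅ Z^9, C_2 ≅ Z^6.

Boundary ∂_1: C_1 → C_0 sends each edge [p,q] (with p < q) to q − p.
This gives a 5×9 integer matrix of rank 4; reducing to Smith normal form yields diagonal entries (1,1,1,1).

∂_2: C_2 → C_1 maps a triangle to the signed sum of its edges. For instance
  ∂[1,2,4] = [2,4] − [1,4] + [1,2],
  ∂[1,3,4] = [3,4] − [1,4] + [1,3].
The resulting 9×6 matrix has rank 5, and its Smith normal form has invariant factors (1,1,1,1,1).

From H_k ≅ ker(∂_k) / im(∂_{k+1}) we obtain:

  H_0: rank C_0 − rank ∂_1 = 5 − 4 = 1, and the invariant factors of ∂_1 are all 1, so H_0 = Z.
  H_1: rank ker ∂_1 − rank ∂_2 = (9 − 4) − 5 = 0, and the invariant factors of ∂_2 are all 1, so H_1 = 0.
  H_2: rank ker ∂_2 − rank ∂_3 = (6 − 5) − 0 = 1, and there is no ∂_3, so H_2 = Z.

(K is a triangulation of the 2-sphere S^2.)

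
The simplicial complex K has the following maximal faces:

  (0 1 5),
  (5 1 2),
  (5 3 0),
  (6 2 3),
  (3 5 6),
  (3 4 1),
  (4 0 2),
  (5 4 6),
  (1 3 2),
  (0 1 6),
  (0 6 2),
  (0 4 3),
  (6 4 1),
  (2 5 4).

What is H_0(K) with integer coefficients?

We work with the vertex ordering 0 < 1 < 2 < 3 < 4 < 5 < 6. The simplices of K, each written with vertices in increasing order, are:

  0-simplices (7): [0], [1], [2], [3], [4], [5], [6]
  1-simplices (21): [0,1], [0,2], [0,3], [0,4], [0,5], [0,6], [1,2], [1,3], [1,4], [1,5], [1,6], [2,3], [2,4], [2,5], [2,6], [3,4], [3,5], [3,6], [4,5], [4,6], [5,6]
  2-simplices (14): [0,1,5], [0,1,6], [0,2,4], [0,2,6], [0,3,4], [0,3,5], [1,2,3], [1,2,5], [1,3,4], [1,4,6], [2,3,6], [2,4,5], [3,5,6], [4,5,6]

giving chain groups C_0 ≅ Z^7, C_1 ≅ Z^21, C_2 ≅ Z^14.

The boundary map ∂_1: C_1 → C_0 sends each edge [p,q] (with p < q) to q − p. For instance
  ∂[2,6] = [6] − [2].
As a 7×21 matrix over Z this has rank 6, with invariant factors (1,1,1,1,1,1).

The boundary map ∂_2: C_2 → C_1 acts by ∂[p,q,r] = [q,r] − [p,r] + [p,q]. For instance
  ∂[4,5,6] = [5,6] − [4,6] + [4,5],
  ∂[2,3,6] = [3,6] − [2,6] + [2,3].
The 21×14 boundary matrix has rank 13 and Smith normal form diag(1,1,1,1,1,1,1,1,1,1,1,1,1).

Reading off H_k = ker ∂_k / im ∂_{k+1}:

  H_0: rank C_0 − rank ∂_1 = 7 − 6 = 1, and the invariant factors of ∂_1 are all 1, so H_0 ≅ Z.

H_0 = Z.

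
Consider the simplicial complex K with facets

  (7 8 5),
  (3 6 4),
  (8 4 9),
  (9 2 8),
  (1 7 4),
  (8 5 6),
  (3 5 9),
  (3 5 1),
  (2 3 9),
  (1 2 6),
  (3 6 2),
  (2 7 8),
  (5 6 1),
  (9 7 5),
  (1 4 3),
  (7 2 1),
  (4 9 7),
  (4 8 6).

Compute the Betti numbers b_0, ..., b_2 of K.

b_0 = 1, b_1 = 1, b_2 = 0.

Fix the vertex order 1 < 2 < 3 < 4 < 5 < 6 < 7 < 8 < 9 and write every simplex with vertices in increasing order. Then dim K = 2 and the simplices of K are:

  0-simplices (9): [1], [2], [3], [4], [5], [6], [7], [8], [9]
  1-simplices (27): (27 of them)
  2-simplices (18): [1,2,6], [1,2,7], [1,3,4], [1,3,5], [1,4,7], [1,5,6], [2,3,6], [2,3,9], [2,7,8], [2,8,9], [3,4,6], [3,5,9], [4,6,8], [4,7,9], [4,8,9], [5,6,8], [5,7,8], [5,7,9]

giving chain groups C_0 ≅ Z^9, C_1 ≅ Z^27, C_2 ≅ Z^18.

∂_1: C_1 → C_0 is given by ∂[p,q] = [q] − [p]. For instance
  ∂[4,9] = [9] − [4].
The resulting 9×27 matrix has rank 8, and its Smith normal form has invariant factors (1,1,1,1,1,1,1,1).

Boundary ∂_2: C_2 → C_1 maps a triangle to the signed sum of its edges. For instance
  ∂[1,2,7] = [2,7] − [1,7] + [1,2],
  ∂[5,7,8] = [7,8] − [5,8] + [5,7].
The 27×18 boundary matrix has rank 18 and Smith normal form diag(1,1,1,1,1,1,1,1,1,1,1,1,1,1,1,1,1,2).

Computing H_k = (kernel of ∂_k) / (image of ∂_{k+1}):

  H_0: rank C_0 − rank ∂_1 = 9 − 8 = 1, and the invariant factors of ∂_1 are all 1, so H_0 ≅ Z.
  H_1: rank ker ∂_1 − rank ∂_2 = (27 − 8) − 18 = 1, and ∂_2 has invariant factor 2 > 1, so H_1 ≅ Z ⊕ Z/2.
  H_2: rank ker ∂_2 − rank ∂_3 = (18 − 18) − 0 = 0, and there is no ∂_3, so H_2 ≅ 0.

Hence the Betti numbers are b_0 = 1, b_1 = 1, b_2 = 0.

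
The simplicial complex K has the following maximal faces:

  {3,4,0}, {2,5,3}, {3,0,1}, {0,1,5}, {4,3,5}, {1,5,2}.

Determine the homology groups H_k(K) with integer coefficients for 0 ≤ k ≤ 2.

H_0 = Z,  H_1 = Z,  H_2 = 0.

Fix the vertex order 0 < 1 < 2 < 3 < 4 < 5 and write every simplex with vertices in increasing order. Then dim K = 2 and the simplices of K are:

  0-simplices (6): [0], [1], [2], [3], [4], [5]
  1-simplices (12): [0,1], [0,3], [0,4], [0,5], [1,2], [1,3], [1,5], [2,3], [2,5], [3,4], [3,5], [4,5]
  2-simplices (6): [0,1,3], [0,1,5], [0,3,4], [1,2,5], [2,3,5], [3,4,5]

so the chain groups are C_0 ≅ Z^6, C_1 ≅ Z^12, C_2 ≅ Z^6.

Boundary ∂_1: C_1 → C_0 sends each edge [p,q] (with p < q) to q − p.
As a 6×12 matrix over Z this has rank 5, with invariant factors (1,1,1,1,1).

The boundary map ∂_2: C_2 → C_1 maps a triangle to the signed sum of its edges. For instance
  ∂[0,3,4] = [3,4] − [0,4] + [0,3],
  ∂[0,1,5] = [1,5] − [0,5] + [0,1].
The resulting 12×6 matrix has rank 6, and its Smith normal form has invariant factors (1,1,1,1,1,1).

From H_k ≅ ker(∂_k) / im(∂_{k+1}) we obtain:

  H_0: rank C_0 − rank ∂_1 = 6 − 5 = 1, and the invariant factors of ∂_1 are all 1, so H_0 = Z.
  H_1: rank ker ∂_1 − rank ∂_2 = (12 − 5) − 6 = 1, and the invariant factors of ∂_2 are all 1, so H_1 = Z.
  H_2: rank ker ∂_2 − rank ∂_3 = (6 − 6) − 0 = 0, and there is no ∂_3, so H_2 = 0.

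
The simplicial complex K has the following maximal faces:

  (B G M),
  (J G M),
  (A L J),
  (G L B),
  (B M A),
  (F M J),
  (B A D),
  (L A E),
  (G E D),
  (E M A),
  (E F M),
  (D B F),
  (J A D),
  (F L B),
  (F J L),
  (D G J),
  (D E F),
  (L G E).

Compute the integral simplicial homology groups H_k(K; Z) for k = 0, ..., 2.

K has 9 vertices, 27 edges, 18 triangles.
rank ∂_0 = 0, rank ∂_1 = 8 ⇒ b_0 = 9 − 0 − 8 = 1; all invariant factors of ∂_1 are 1 so no torsion. So H_0 ≅ Z.
rank ∂_1 = 8, rank ∂_2 = 17 ⇒ b_1 = 27 − 8 − 17 = 2; all invariant factors of ∂_2 are 1 so no torsion. So H_1 ≅ Z^2.
rank ∂_2 = 17, rank ∂_3 = 0 ⇒ b_2 = 18 − 17 − 0 = 1. So H_2 ≅ Z.

H_0 = Z,  H_1 = Z^2,  H_2 = Z.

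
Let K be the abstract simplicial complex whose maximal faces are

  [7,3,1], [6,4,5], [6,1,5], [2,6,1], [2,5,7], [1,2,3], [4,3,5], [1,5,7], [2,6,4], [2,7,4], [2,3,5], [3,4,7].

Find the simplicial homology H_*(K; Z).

H_0 ≅ Z,  H_1 ≅ Z_2,  H_2 = 0.

Take the total order 1 < 2 < 3 < 4 < 5 < 6 < 7 on the vertex set. Then K (dimension 2) consists of the simplices:

  0-simplices (7): [1], [2], [3], [4], [5], [6], [7]
  1-simplices (18): [1,2], [1,3], [1,5], [1,6], [1,7], [2,3], [2,4], [2,5], [2,6], [2,7], [3,4], [3,5], [3,7], [4,5], [4,6], [4,7], [5,6], [5,7]
  2-simplices (12): [1,2,3], [1,2,6], [1,3,7], [1,5,6], [1,5,7], [2,3,5], [2,4,6], [2,4,7], [2,5,7], [3,4,5], [3,4,7], [4,5,6]

Hence C_0 ≅ Z^7, C_1 ≅ Z^18, C_2 ≅ Z^12.

∂_1: C_1 → C_0 maps an edge to its endpoints' difference, ∂[p,q] = q − p. For instance
  ∂[4,5] = [5] − [4].
This gives a 7×18 integer matrix of rank 6; reducing to Smith normal form yields diagonal entries (1,1,1,1,1,1).

∂_2: C_2 → C_1 acts by ∂[p,q,r] = [q,r] − [p,r] + [p,q]. For instance
  ∂[2,4,7] = [4,7] − [2,7] + [2,4],
  ∂[2,3,5] = [3,5] − [2,5] + [2,3].
As a 18×12 matrix over Z this has rank 12, with invariant factors (1,1,1,1,1,1,1,1,1,1,1,2).

Reading off H_k = ker ∂_k / im ∂_{k+1}:

  H_0: rank C_0 − rank ∂_1 = 7 − 6 = 1, and the invariant factors of ∂_1 are all 1, so H_0 ≅ Z.
  H_1: rank ker ∂_1 − rank ∂_2 = (18 − 6) − 12 = 0, and ∂_2 has invariant factor 2 > 1, so H_1 ≅ Z_2.
  H_2: rank ker ∂_2 − rank ∂_3 = (12 − 12) − 0 = 0, and there is no ∂_3, so H_2 ≅ 0.

As a check, the Euler characteristic is 7 − 18 + 12 = 1, which agrees with 1 − 0 + 0 = 1.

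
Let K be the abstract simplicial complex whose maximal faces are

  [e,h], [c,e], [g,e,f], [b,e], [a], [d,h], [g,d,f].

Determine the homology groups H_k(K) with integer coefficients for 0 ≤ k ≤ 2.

K has 8 vertices, 9 edges, 2 triangles.
rank ∂_0 = 0, rank ∂_1 = 6 ⇒ b_0 = 8 − 0 − 6 = 2; all invariant factors of ∂_1 are 1 so no torsion. So H_0 = Z^2.
rank ∂_1 = 6, rank ∂_2 = 2 ⇒ b_1 = 9 − 6 − 2 = 1; all invariant factors of ∂_2 are 1 so no torsion. So H_1 = Z.
rank ∂_2 = 2, rank ∂_3 = 0 ⇒ b_2 = 2 − 2 − 0 = 0. So H_2 = 0.

H_0 = Z^2,  H_1 = Z,  H_2 = 0.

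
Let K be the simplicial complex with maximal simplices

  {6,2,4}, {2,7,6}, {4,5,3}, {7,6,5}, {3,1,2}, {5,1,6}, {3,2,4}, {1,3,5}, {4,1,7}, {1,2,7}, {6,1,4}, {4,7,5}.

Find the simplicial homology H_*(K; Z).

H_0 = Z,  H_1 = Z/2,  H_2 = 0.

Fix the vertex order 1 < 2 < 3 < 4 < 5 < 6 < 7 and write every simplex with vertices in increasing order. Then dim K = 2 and the simplices of K are:

  0-simplices (7): [1], [2], [3], [4], [5], [6], [7]
  1-simplices (18): [1,2], [1,3], [1,4], [1,5], [1,6], [1,7], [2,3], [2,4], [2,6], [2,7], [3,4], [3,5], [4,5], [4,6], [4,7], [5,6], [5,7], [6,7]
  2-simplices (12): [1,2,3], [1,2,7], [1,3,5], [1,4,6], [1,4,7], [1,5,6], [2,3,4], [2,4,6], [2,6,7], [3,4,5], [4,5,7], [5,6,7]

Hence C_0 ≅ Z^7, C_1 ≅ Z^18, C_2 ≅ Z^12.

∂_1: C_1 → C_0 is given by ∂[p,q] = [q] − [p]. For instance
  ∂[1,7] = [7] − [1].
This gives a 7×18 integer matrix of rank 6; reducing to Smith normal form yields diagonal entries (1,1,1,1,1,1).

∂_2: C_2 → C_1 acts by ∂[p,q,r] = [q,r] − [p,r] + [p,q]. For instance
  ∂[1,3,5] = [3,5] − [1,5] + [1,3],
  ∂[2,4,6] = [4,6] − [2,6] + [2,4].
As a 18×12 matrix over Z this has rank 12, with invariant factors (1,1,1,1,1,1,1,1,1,1,1,2).

Now H_k = ker ∂_k / im ∂_{k+1}, so:

  H_0: rank C_0 − rank ∂_1 = 7 − 6 = 1, and the invariant factors of ∂_1 are all 1, so H_0 = Z.
  H_1: rank ker ∂_1 − rank ∂_2 = (18 − 6) − 12 = 0, and ∂_2 has invariant factor 2 > 1, so H_1 = Z/2.
  H_2: rank ker ∂_2 − rank ∂_3 = (12 − 12) − 0 = 0, and there is no ∂_3, so H_2 = 0.

As a check, the Euler characteristic is 7 − 18 + 12 = 1, which agrees with 1 − 0 + 0 = 1.
(K is a triangulation of the real projective plane RP^2.)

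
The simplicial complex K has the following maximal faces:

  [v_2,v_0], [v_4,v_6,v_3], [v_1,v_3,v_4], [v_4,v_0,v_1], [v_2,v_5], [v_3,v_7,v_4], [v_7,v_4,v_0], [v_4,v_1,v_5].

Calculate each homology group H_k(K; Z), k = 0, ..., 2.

H_0 = Z,  H_1 = Z,  H_2 = 0.

Fix the vertex order v_0 < v_1 < v_2 < v_3 < v_4 < v_5 < v_6 < v_7 and write every simplex with vertices in increasing order. Then dim K = 2 and the simplices of K are:

  0-simplices (8): [v_0], [v_1], [v_2], [v_3], [v_4], [v_5], [v_6], [v_7]
  1-simplices (14): [v_0,v_1], [v_0,v_2], [v_0,v_4], [v_0,v_7], [v_1,v_3], [v_1,v_4], [v_1,v_5], [v_2,v_5], [v_3,v_4], [v_3,v_6], [v_3,v_7], [v_4,v_5], [v_4,v_6], [v_4,v_7]
  2-simplices (6): [v_0,v_1,v_4], [v_0,v_4,v_7], [v_1,v_3,v_4], [v_1,v_4,v_5], [v_3,v_4,v_6], [v_3,v_4,v_7]

so the chain groups are C_0 ≅ Z^8, C_1 ≅ Z^14, C_2 ≅ Z^6.

The boundary map ∂_1: C_1 → C_0 sends each edge [p,q] (with p < q) to q − p. For instance
  ∂[v_1,v_5] = [v_5] − [v_1].
As a 8×14 matrix over Z this has rank 7, with invariant factors (1,1,1,1,1,1,1).

∂_2: C_2 → C_1 maps a triangle to the signed sum of its edges. For instance
  ∂[v_1,v_3,v_4] = [v_3,v_4] − [v_1,v_4] + [v_1,v_3],
  ∂[v_3,v_4,v_7] = [v_4,v_7] − [v_3,v_7] + [v_3,v_4].
The 14×6 boundary matrix has rank 6 and Smith normal form diag(1,1,1,1,1,1).

Now H_k = ker ∂_k / im ∂_{k+1}, so:

  H_0: rank C_0 − rank ∂_1 = 8 − 7 = 1, and the invariant factors of ∂_1 are all 1, so H_0 = Z.
  H_1: rank ker ∂_1 − rank ∂_2 = (14 − 7) − 6 = 1, and the invariant factors of ∂_2 are all 1, so H_1 = Z.
  H_2: rank ker ∂_2 − rank ∂_3 = (6 − 6) − 0 = 0, and there is no ∂_3, so H_2 = 0.

As a check, the Euler characteristic is 8 − 14 + 6 = 0, which agrees with 1 − 1 + 0 = 0.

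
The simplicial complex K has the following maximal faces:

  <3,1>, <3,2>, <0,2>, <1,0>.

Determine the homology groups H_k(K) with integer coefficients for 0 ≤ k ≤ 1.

H_0 ≅ Z,  H_1 ≅ Z.

Take the total order 0 < 1 < 2 < 3 on the vertex set. Then K (dimension 1) consists of the simplices:

  0-simplices (4): [0], [1], [2], [3]
  1-simplices (4): [0,1], [0,2], [1,3], [2,3]

so the chain groups are C_0 ≅ Z^4, C_1 ≅ Z^4.

Boundary ∂_1: C_1 → C_0 sends each edge [p,q] (with p < q) to q − p. For instance
  ∂[0,2] = [2] − [0].
As a 4×4 matrix over Z this has rank 3, with invariant factors (1,1,1).

From H_k ≅ ker(∂_k) / im(∂_{k+1}) we obtain:

  H_0: rank C_0 − rank ∂_1 = 4 − 3 = 1, and the invariant factors of ∂_1 are all 1, so H_0 ≅ Z.
  H_1: rank ker ∂_1 − rank ∂_2 = (4 − 3) − 0 = 1, and there is no ∂_2, so H_1 ≅ Z.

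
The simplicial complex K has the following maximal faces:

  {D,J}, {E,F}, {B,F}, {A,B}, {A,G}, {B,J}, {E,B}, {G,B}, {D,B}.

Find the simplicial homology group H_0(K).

H_0 = Z.

Order the vertices as A < B < D < E < F < G < J. Listing each simplex with vertices in this order, K has dimension 1 with simplices:

  0-simplices (7): A, B, D, E, F, G, J
  1-simplices (9): AB, AG, BD, BE, BF, BG, BJ, DJ, EF

giving chain groups C_0 ≅ Z^7, C_1 ≅ Z^9.

∂_1: C_1 → C_0 maps an edge to its endpoints' difference, ∂[p,q] = q − p.
As a 7×9 matrix over Z this has rank 6, with invariant factors (1,1,1,1,1,1).

Reading off H_k = ker ∂_k / im ∂_{k+1}:

  H_0: rank C_0 − rank ∂_1 = 7 − 6 = 1, and the invariant factors of ∂_1 are all 1, so H_0 = Z.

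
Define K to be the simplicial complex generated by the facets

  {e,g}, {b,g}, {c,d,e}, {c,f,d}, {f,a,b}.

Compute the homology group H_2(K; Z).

H_2 ≅ 0.

K has 7 vertices, 10 edges, 3 triangles.
rank ∂_2 = 3, rank ∂_3 = 0 ⇒ b_2 = 3 − 3 − 0 = 0. So H_2 = 0.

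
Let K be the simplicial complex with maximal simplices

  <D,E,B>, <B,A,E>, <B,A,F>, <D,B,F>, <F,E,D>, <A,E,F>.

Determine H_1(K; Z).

H_1 = 0.

We work with the vertex ordering A < B < D < E < F. The simplices of K, each written with vertices in increasing order, are:

  0-simplices (5): A, B, D, E, F
  1-simplices (9): AB, AE, AF, BD, BE, BF, DE, DF, EF
  2-simplices (6): ABE, ABF, AEF, BDE, BDF, DEF

Hence C_0 ≅ Z^5, C_1 ≅ Z^9, C_2 ≅ Z^6.

The boundary map ∂_1: C_1 → C_0 sends each edge [p,q] (with p < q) to q − p. For instance
  ∂DF = F − D.
The resulting 5×9 matrix has rank 4, and its Smith normal form has invariant factors (1,1,1,1).

Boundary ∂_2: C_2 → C_1 maps a triangle to the signed sum of its edges. For instance
  ∂ABF = BF − AF + AB,
  ∂ABE = BE − AE + AB.
As a 9×6 matrix over Z this has rank 5, with invariant factors (1,1,1,1,1).

Now H_k = ker ∂_k / im ∂_{k+1}, so:

  H_1: rank ker ∂_1 − rank ∂_2 = (9 − 4) − 5 = 0, and the invariant factors of ∂_2 are all 1, so H_1 ≅ 0.

(K is a triangulation of the 2-sphere S^2.)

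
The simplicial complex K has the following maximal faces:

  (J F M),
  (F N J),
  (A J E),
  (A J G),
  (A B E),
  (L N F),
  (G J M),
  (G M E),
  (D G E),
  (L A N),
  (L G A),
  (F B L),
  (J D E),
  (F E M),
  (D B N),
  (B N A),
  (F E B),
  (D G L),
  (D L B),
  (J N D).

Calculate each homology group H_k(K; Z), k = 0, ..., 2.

H_0 = Z,  H_1 = Z ⊕ Z_2,  H_2 = 0.

Fix the vertex order A < B < D < E < F < G < J < L < M < N and write every simplex with vertices in increasing order. Then dim K = 2 and the simplices of K are:

  0-simplices (10): A, B, D, E, F, G, J, L, M, N
  1-simplices (30): AB, AE, AG, AJ, AL, AN, BD, BE, BF, BL, BN, DE, DG, DJ, DL, DN, EF, EG, EJ, EM, FJ, FL, FM, FN, GJ, GL, GM, JM, JN, LN
  2-simplices (20): ABE, ABN, AEJ, AGJ, AGL, ALN, BDL, BDN, BEF, BFL, DEG, DEJ, DGL, DJN, EFM, EGM, FJM, FJN, FLN, GJM

giving chain groups C_0 ≅ Z^10, C_1 ≅ Z^30, C_2 ≅ Z^20.

Boundary ∂_1: C_1 → C_0 maps an edge to its endpoints' difference, ∂[p,q] = q − p. For instance
  ∂BF = F − B.
As a 10×30 matrix over Z this has rank 9, with invariant factors (1,1,1,1,1,1,1,1,1).

The boundary map ∂_2: C_2 → C_1 sends each 2-simplex [p,q,r] to [q,r] − [p,r] + [p,q]. For instance
  ∂ALN = LN − AN + AL,
  ∂BDL = DL − BL + BD.
The resulting 30×20 matrix has rank 20, and its Smith normal form has invariant factors (1,1,1,1,1,1,1,1,1,1,1,1,1,1,1,1,1,1,1,2).

From H_k ≅ ker(∂_k) / im(∂_{k+1}) we obtain:

  H_0: rank C_0 − rank ∂_1 = 10 − 9 = 1, and the invariant factors of ∂_1 are all 1, so H_0 = Z.
  H_1: rank ker ∂_1 − rank ∂_2 = (30 − 9) − 20 = 1, and ∂_2 has invariant factor 2 > 1, so H_1 = Z ⊕ Z_2.
  H_2: rank ker ∂_2 − rank ∂_3 = (20 − 20) − 0 = 0, and there is no ∂_3, so H_2 = 0.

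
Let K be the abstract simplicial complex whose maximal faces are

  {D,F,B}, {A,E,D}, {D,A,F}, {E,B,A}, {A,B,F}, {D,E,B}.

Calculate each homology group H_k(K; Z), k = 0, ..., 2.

Take the total order A < B < D < E < F on the vertex set. Then K (dimension 2) consists of the simplices:

  0-simplices (5): A, B, D, E, F
  1-simplices (9): AB, AD, AE, AF, BD, BE, BF, DE, DF
  2-simplices (6): ABE, ABF, ADE, ADF, BDE, BDF

giving chain groups C_0 ≅ Z^5, C_1 ≅ Z^9, C_2 ≅ Z^6.

Boundary ∂_1: C_1 → C_0 is given by ∂[p,q] = [q] − [p]. For instance
  ∂DF = F − D.
The 5×9 boundary matrix has rank 4 and Smith normal form diag(1,1,1,1).

Boundary ∂_2: C_2 → C_1 maps a triangle to the signed sum of its edges. For instance
  ∂BDE = DE − BE + BD,
  ∂ABF = BF − AF + AB.
The resulting 9×6 matrix has rank 5, and its Smith normal form has invariant factors (1,1,1,1,1).

Now H_k = ker ∂_k / im ∂_{k+1}, so:

  H_0: rank C_0 − rank ∂_1 = 5 − 4 = 1, and the invariant factors of ∂_1 are all 1, so H_0 = Z.
  H_1: rank ker ∂_1 − rank ∂_2 = (9 − 4) − 5 = 0, and the invariant factors of ∂_2 are all 1, so H_1 = 0.
  H_2: rank ker ∂_2 − rank ∂_3 = (6 − 5) − 0 = 1, and there is no ∂_3, so H_2 = Z.

As a check, the Euler characteristic is 5 − 9 + 6 = 2, which agrees with 1 − 0 + 1 = 2.

H_0 ≅ Z,  H_1 = 0,  H_2 ≅ Z.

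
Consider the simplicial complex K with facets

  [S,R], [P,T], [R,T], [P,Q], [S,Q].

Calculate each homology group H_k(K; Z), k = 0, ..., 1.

H_0 = Z,  H_1 = Z.

Fix the vertex order P < Q < R < S < T and write every simplex with vertices in increasing order. Then dim K = 1 and the simplices of K are:

  0-simplices (5): P, Q, R, S, T
  1-simplices (5): PQ, PT, QS, RS, RT

giving chain groups C_0 ≅ Z^5, C_1 ≅ Z^5.

Boundary ∂_1: C_1 → C_0 maps an edge to its endpoints' difference, ∂[p,q] = q − p. For instance
  ∂PT = T − P.
This gives a 5×5 integer matrix of rank 4; reducing to Smith normal form yields diagonal entries (1,1,1,1).

Now H_k = ker ∂_k / im ∂_{k+1}, so:

  H_0: rank C_0 − rank ∂_1 = 5 − 4 = 1, and the invariant factors of ∂_1 are all 1, so H_0 ≅ Z.
  H_1: rank ker ∂_1 − rank ∂_2 = (5 − 4) − 0 = 1, and there is no ∂_2, so H_1 ≅ Z.

As a check, the Euler characteristic is 5 − 5 = 0, which agrees with 1 − 1 = 0.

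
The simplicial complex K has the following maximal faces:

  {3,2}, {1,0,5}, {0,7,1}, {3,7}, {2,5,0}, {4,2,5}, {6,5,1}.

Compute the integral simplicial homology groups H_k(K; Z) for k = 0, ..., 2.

H_0 = Z,  H_1 = Z,  H_2 = 0.

Order the vertices as 0 < 1 < 2 < 3 < 4 < 5 < 6 < 7. Listing each simplex with vertices in this order, K has dimension 2 with simplices:

  0-simplices (8): [0], [1], [2], [3], [4], [5], [6], [7]
  1-simplices (13): [0,1], [0,2], [0,5], [0,7], [1,5], [1,6], [1,7], [2,3], [2,4], [2,5], [3,7], [4,5], [5,6]
  2-simplices (5): [0,1,5], [0,1,7], [0,2,5], [1,5,6], [2,4,5]

so the chain groups are C_0 ≅ Z^8, C_1 ≅ Z^13, C_2 ≅ Z^5.

The boundary map ∂_1: C_1 → C_0 is given by ∂[p,q] = [q] − [p].
This gives a 8×13 integer matrix of rank 7; reducing to Smith normal form yields diagonal entries (1,1,1,1,1,1,1).

∂_2: C_2 → C_1 maps a triangle to the signed sum of its edges. For instance
  ∂[0,1,5] = [1,5] − [0,5] + [0,1],
  ∂[0,1,7] = [1,7] − [0,7] + [0,1].
The 13×5 boundary matrix has rank 5 and Smith normal form diag(1,1,1,1,1).

From H_k ≅ ker(∂_k) / im(∂_{k+1}) we obtain:

  H_0: rank C_0 − rank ∂_1 = 8 − 7 = 1, and the invariant factors of ∂_1 are all 1, so H_0 = Z.
  H_1: rank ker ∂_1 − rank ∂_2 = (13 − 7) − 5 = 1, and the invariant factors of ∂_2 are all 1, so H_1 = Z.
  H_2: rank ker ∂_2 − rank ∂_3 = (5 − 5) − 0 = 0, and there is no ∂_3, so H_2 = 0.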